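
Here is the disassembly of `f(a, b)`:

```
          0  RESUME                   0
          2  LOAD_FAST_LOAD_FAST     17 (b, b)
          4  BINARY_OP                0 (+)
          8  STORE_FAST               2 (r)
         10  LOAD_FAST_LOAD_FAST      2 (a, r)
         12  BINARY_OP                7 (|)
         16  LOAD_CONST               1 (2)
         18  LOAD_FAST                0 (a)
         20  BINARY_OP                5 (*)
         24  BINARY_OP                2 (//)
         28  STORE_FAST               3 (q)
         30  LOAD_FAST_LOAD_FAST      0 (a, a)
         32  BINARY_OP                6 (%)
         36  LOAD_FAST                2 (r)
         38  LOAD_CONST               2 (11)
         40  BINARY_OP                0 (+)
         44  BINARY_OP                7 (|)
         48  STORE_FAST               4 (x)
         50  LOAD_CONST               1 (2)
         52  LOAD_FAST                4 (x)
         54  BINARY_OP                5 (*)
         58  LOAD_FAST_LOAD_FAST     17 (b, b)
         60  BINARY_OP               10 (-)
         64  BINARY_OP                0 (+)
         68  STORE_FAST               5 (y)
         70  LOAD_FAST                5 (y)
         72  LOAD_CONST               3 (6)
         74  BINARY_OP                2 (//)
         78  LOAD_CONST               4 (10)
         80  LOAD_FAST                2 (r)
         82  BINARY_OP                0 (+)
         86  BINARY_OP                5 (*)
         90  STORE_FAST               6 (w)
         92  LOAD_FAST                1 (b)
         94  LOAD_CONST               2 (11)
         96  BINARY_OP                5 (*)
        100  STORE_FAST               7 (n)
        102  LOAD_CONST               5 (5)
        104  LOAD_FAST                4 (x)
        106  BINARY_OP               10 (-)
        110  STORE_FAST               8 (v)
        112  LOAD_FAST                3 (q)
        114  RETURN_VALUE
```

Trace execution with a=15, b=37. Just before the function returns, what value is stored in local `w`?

LOAD_FAST_LOAD_FAST b,b → push 37,37. Stack: [37, 37]
BINARY_OP + → 37 + 37 = 74. Stack: [74]
STORE_FAST r → r=74. Stack: []
LOAD_FAST_LOAD_FAST a,r → push 15,74. Stack: [15, 74]
BINARY_OP | → 15 | 74 = 79. Stack: [79]
LOAD_CONST → push 2. Stack: [79, 2]
LOAD_FAST a → push 15. Stack: [79, 2, 15]
BINARY_OP * → 2 * 15 = 30. Stack: [79, 30]
BINARY_OP // → 79 // 30 = 2. Stack: [2]
STORE_FAST q → q=2. Stack: []
LOAD_FAST_LOAD_FAST a,a → push 15,15. Stack: [15, 15]
BINARY_OP % → 15 % 15 = 0. Stack: [0]
LOAD_FAST r → push 74. Stack: [0, 74]
LOAD_CONST → push 11. Stack: [0, 74, 11]
BINARY_OP + → 74 + 11 = 85. Stack: [0, 85]
BINARY_OP | → 0 | 85 = 85. Stack: [85]
STORE_FAST x → x=85. Stack: []
LOAD_CONST → push 2. Stack: [2]
LOAD_FAST x → push 85. Stack: [2, 85]
BINARY_OP * → 2 * 85 = 170. Stack: [170]
LOAD_FAST_LOAD_FAST b,b → push 37,37. Stack: [170, 37, 37]
BINARY_OP - → 37 - 37 = 0. Stack: [170, 0]
BINARY_OP + → 170 + 0 = 170. Stack: [170]
STORE_FAST y → y=170. Stack: []
LOAD_FAST y → push 170. Stack: [170]
LOAD_CONST → push 6. Stack: [170, 6]
BINARY_OP // → 170 // 6 = 28. Stack: [28]
LOAD_CONST → push 10. Stack: [28, 10]
LOAD_FAST r → push 74. Stack: [28, 10, 74]
BINARY_OP + → 10 + 74 = 84. Stack: [28, 84]
BINARY_OP * → 28 * 84 = 2352. Stack: [2352]
STORE_FAST w → w=2352. Stack: []
LOAD_FAST b → push 37. Stack: [37]
LOAD_CONST → push 11. Stack: [37, 11]
BINARY_OP * → 37 * 11 = 407. Stack: [407]
STORE_FAST n → n=407. Stack: []
LOAD_CONST → push 5. Stack: [5]
LOAD_FAST x → push 85. Stack: [5, 85]
BINARY_OP - → 5 - 85 = -80. Stack: [-80]
STORE_FAST v → v=-80. Stack: []
LOAD_FAST q → push 2. Stack: [2]
RETURN_VALUE → return 2.

2352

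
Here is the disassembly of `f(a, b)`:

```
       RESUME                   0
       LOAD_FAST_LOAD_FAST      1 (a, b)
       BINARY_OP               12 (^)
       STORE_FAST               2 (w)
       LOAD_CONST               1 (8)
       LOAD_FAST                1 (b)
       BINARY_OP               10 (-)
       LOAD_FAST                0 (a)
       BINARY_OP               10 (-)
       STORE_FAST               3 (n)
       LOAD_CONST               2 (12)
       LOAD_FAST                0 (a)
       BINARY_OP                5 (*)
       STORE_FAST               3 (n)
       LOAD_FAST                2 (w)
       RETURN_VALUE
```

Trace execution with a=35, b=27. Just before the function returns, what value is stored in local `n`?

LOAD_FAST_LOAD_FAST a,b → push 35,27. Stack: [35, 27]
BINARY_OP ^ → 35 ^ 27 = 56. Stack: [56]
STORE_FAST w → w=56. Stack: []
LOAD_CONST → push 8. Stack: [8]
LOAD_FAST b → push 27. Stack: [8, 27]
BINARY_OP - → 8 - 27 = -19. Stack: [-19]
LOAD_FAST a → push 35. Stack: [-19, 35]
BINARY_OP - → -19 - 35 = -54. Stack: [-54]
STORE_FAST n → n=-54. Stack: []
LOAD_CONST → push 12. Stack: [12]
LOAD_FAST a → push 35. Stack: [12, 35]
BINARY_OP * → 12 * 35 = 420. Stack: [420]
STORE_FAST n → n=420. Stack: []
LOAD_FAST w → push 56. Stack: [56]
RETURN_VALUE → return 56.

420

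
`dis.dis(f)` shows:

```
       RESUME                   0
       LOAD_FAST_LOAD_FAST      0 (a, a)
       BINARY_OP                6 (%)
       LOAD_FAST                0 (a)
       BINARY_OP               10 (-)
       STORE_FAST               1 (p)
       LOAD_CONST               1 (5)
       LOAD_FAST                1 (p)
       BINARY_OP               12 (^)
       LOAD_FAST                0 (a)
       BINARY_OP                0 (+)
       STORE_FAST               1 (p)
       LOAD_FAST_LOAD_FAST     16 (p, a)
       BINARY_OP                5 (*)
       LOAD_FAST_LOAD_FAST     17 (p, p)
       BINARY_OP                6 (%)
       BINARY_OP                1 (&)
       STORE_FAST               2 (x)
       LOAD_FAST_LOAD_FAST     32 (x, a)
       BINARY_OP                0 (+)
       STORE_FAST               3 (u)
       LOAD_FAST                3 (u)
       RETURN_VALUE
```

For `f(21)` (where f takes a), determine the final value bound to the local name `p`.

LOAD_FAST_LOAD_FAST a,a → push 21,21. Stack: [21, 21]
BINARY_OP % → 21 % 21 = 0. Stack: [0]
LOAD_FAST a → push 21. Stack: [0, 21]
BINARY_OP - → 0 - 21 = -21. Stack: [-21]
STORE_FAST p → p=-21. Stack: []
LOAD_CONST → push 5. Stack: [5]
LOAD_FAST p → push -21. Stack: [5, -21]
BINARY_OP ^ → 5 ^ -21 = -18. Stack: [-18]
LOAD_FAST a → push 21. Stack: [-18, 21]
BINARY_OP + → -18 + 21 = 3. Stack: [3]
STORE_FAST p → p=3. Stack: []
LOAD_FAST_LOAD_FAST p,a → push 3,21. Stack: [3, 21]
BINARY_OP * → 3 * 21 = 63. Stack: [63]
LOAD_FAST_LOAD_FAST p,p → push 3,3. Stack: [63, 3, 3]
BINARY_OP % → 3 % 3 = 0. Stack: [63, 0]
BINARY_OP & → 63 & 0 = 0. Stack: [0]
STORE_FAST x → x=0. Stack: []
LOAD_FAST_LOAD_FAST x,a → push 0,21. Stack: [0, 21]
BINARY_OP + → 0 + 21 = 21. Stack: [21]
STORE_FAST u → u=21. Stack: []
LOAD_FAST u → push 21. Stack: [21]
RETURN_VALUE → return 21.

3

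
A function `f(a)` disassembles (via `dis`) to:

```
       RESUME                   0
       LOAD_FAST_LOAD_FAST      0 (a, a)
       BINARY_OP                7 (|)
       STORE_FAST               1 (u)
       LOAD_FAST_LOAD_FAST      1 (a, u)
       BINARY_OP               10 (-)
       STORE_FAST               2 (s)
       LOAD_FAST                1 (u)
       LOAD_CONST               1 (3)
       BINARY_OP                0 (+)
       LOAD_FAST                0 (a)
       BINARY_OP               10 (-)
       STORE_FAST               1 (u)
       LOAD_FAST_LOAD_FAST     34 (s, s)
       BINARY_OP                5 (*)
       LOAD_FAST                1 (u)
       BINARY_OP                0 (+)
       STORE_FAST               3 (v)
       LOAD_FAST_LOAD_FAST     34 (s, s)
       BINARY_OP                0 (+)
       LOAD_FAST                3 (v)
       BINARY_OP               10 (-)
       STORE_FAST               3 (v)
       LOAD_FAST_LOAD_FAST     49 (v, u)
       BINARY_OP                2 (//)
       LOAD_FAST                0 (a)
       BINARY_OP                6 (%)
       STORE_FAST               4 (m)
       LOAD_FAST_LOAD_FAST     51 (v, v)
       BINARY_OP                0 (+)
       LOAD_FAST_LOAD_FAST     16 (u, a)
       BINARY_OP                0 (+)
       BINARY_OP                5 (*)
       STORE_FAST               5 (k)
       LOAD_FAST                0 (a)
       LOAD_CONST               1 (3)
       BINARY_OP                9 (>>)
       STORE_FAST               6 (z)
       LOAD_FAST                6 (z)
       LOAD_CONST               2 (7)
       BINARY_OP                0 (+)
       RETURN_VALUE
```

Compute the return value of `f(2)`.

7

LOAD_FAST_LOAD_FAST a,a → push 2,2. Stack: [2, 2]
BINARY_OP | → 2 | 2 = 2. Stack: [2]
STORE_FAST u → u=2. Stack: []
LOAD_FAST_LOAD_FAST a,u → push 2,2. Stack: [2, 2]
BINARY_OP - → 2 - 2 = 0. Stack: [0]
STORE_FAST s → s=0. Stack: []
LOAD_FAST u → push 2. Stack: [2]
LOAD_CONST → push 3. Stack: [2, 3]
BINARY_OP + → 2 + 3 = 5. Stack: [5]
LOAD_FAST a → push 2. Stack: [5, 2]
BINARY_OP - → 5 - 2 = 3. Stack: [3]
STORE_FAST u → u=3. Stack: []
LOAD_FAST_LOAD_FAST s,s → push 0,0. Stack: [0, 0]
BINARY_OP * → 0 * 0 = 0. Stack: [0]
LOAD_FAST u → push 3. Stack: [0, 3]
BINARY_OP + → 0 + 3 = 3. Stack: [3]
STORE_FAST v → v=3. Stack: []
LOAD_FAST_LOAD_FAST s,s → push 0,0. Stack: [0, 0]
BINARY_OP + → 0 + 0 = 0. Stack: [0]
LOAD_FAST v → push 3. Stack: [0, 3]
BINARY_OP - → 0 - 3 = -3. Stack: [-3]
STORE_FAST v → v=-3. Stack: []
LOAD_FAST_LOAD_FAST v,u → push -3,3. Stack: [-3, 3]
BINARY_OP // → -3 // 3 = -1. Stack: [-1]
LOAD_FAST a → push 2. Stack: [-1, 2]
BINARY_OP % → -1 % 2 = 1. Stack: [1]
STORE_FAST m → m=1. Stack: []
LOAD_FAST_LOAD_FAST v,v → push -3,-3. Stack: [-3, -3]
BINARY_OP + → -3 + -3 = -6. Stack: [-6]
LOAD_FAST_LOAD_FAST u,a → push 3,2. Stack: [-6, 3, 2]
BINARY_OP + → 3 + 2 = 5. Stack: [-6, 5]
BINARY_OP * → -6 * 5 = -30. Stack: [-30]
STORE_FAST k → k=-30. Stack: []
LOAD_FAST a → push 2. Stack: [2]
LOAD_CONST → push 3. Stack: [2, 3]
BINARY_OP >> → 2 >> 3 = 0. Stack: [0]
STORE_FAST z → z=0. Stack: []
LOAD_FAST z → push 0. Stack: [0]
LOAD_CONST → push 7. Stack: [0, 7]
BINARY_OP + → 0 + 7 = 7. Stack: [7]
RETURN_VALUE → return 7.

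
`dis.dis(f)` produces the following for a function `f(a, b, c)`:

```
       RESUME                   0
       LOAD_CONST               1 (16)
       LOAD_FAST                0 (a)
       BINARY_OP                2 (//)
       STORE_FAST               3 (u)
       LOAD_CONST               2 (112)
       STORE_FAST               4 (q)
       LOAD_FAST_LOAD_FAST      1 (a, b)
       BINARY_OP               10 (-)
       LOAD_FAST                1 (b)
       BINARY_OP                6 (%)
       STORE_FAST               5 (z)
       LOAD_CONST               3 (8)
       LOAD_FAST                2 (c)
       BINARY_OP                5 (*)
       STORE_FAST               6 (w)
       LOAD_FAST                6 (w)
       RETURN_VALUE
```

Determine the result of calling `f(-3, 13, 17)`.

136

LOAD_CONST → push 16. Stack: [16]
LOAD_FAST a → push -3. Stack: [16, -3]
BINARY_OP // → 16 // -3 = -6. Stack: [-6]
STORE_FAST u → u=-6. Stack: []
LOAD_CONST → push 112. Stack: [112]
STORE_FAST q → q=112. Stack: []
LOAD_FAST_LOAD_FAST a,b → push -3,13. Stack: [-3, 13]
BINARY_OP - → -3 - 13 = -16. Stack: [-16]
LOAD_FAST b → push 13. Stack: [-16, 13]
BINARY_OP % → -16 % 13 = 10. Stack: [10]
STORE_FAST z → z=10. Stack: []
LOAD_CONST → push 8. Stack: [8]
LOAD_FAST c → push 17. Stack: [8, 17]
BINARY_OP * → 8 * 17 = 136. Stack: [136]
STORE_FAST w → w=136. Stack: []
LOAD_FAST w → push 136. Stack: [136]
RETURN_VALUE → return 136.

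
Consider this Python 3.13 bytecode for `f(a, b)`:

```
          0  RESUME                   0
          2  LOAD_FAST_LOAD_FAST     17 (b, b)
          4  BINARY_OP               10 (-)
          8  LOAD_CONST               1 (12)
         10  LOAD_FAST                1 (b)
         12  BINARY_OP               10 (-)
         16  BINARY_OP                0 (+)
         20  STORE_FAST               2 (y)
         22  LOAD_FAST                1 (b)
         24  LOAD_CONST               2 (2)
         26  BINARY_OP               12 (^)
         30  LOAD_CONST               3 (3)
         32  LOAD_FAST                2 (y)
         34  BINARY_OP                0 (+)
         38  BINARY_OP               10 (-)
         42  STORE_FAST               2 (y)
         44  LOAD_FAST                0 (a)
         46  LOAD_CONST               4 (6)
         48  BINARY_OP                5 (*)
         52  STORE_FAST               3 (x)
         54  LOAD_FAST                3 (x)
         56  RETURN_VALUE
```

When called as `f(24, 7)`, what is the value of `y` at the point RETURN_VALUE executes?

-3

LOAD_FAST_LOAD_FAST b,b → push 7,7. Stack: [7, 7]
BINARY_OP - → 7 - 7 = 0. Stack: [0]
LOAD_CONST → push 12. Stack: [0, 12]
LOAD_FAST b → push 7. Stack: [0, 12, 7]
BINARY_OP - → 12 - 7 = 5. Stack: [0, 5]
BINARY_OP + → 0 + 5 = 5. Stack: [5]
STORE_FAST y → y=5. Stack: []
LOAD_FAST b → push 7. Stack: [7]
LOAD_CONST → push 2. Stack: [7, 2]
BINARY_OP ^ → 7 ^ 2 = 5. Stack: [5]
LOAD_CONST → push 3. Stack: [5, 3]
LOAD_FAST y → push 5. Stack: [5, 3, 5]
BINARY_OP + → 3 + 5 = 8. Stack: [5, 8]
BINARY_OP - → 5 - 8 = -3. Stack: [-3]
STORE_FAST y → y=-3. Stack: []
LOAD_FAST a → push 24. Stack: [24]
LOAD_CONST → push 6. Stack: [24, 6]
BINARY_OP * → 24 * 6 = 144. Stack: [144]
STORE_FAST x → x=144. Stack: []
LOAD_FAST x → push 144. Stack: [144]
RETURN_VALUE → return 144.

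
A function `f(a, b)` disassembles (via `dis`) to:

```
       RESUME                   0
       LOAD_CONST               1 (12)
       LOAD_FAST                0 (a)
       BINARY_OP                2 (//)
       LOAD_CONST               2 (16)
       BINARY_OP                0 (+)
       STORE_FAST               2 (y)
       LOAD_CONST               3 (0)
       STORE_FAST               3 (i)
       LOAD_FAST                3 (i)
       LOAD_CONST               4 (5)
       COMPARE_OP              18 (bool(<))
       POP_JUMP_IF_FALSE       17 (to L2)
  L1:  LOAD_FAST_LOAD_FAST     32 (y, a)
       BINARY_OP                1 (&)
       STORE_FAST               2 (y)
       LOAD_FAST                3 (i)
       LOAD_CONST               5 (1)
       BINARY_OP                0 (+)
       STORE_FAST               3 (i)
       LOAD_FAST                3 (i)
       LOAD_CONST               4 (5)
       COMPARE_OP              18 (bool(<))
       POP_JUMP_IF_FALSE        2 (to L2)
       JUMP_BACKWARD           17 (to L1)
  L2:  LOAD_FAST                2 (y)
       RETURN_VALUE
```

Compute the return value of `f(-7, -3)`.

LOAD_CONST → push 12
LOAD_FAST a → push -7
BINARY_OP // → 12 // -7 = -2
LOAD_CONST → push 16
BINARY_OP + → -2 + 16 = 14
STORE_FAST y → y=14
LOAD_CONST → push 0
STORE_FAST i → i=0
LOAD_FAST i → push 0
LOAD_CONST → push 5
COMPARE_OP bool(<) → 0 vs 5 = True
POP_JUMP_IF_FALSE → pop True; no jump
LOAD_FAST_LOAD_FAST y,a → push 14,-7
BINARY_OP & → 14 & -7 = 8
STORE_FAST y → y=8
LOAD_FAST i → push 0
LOAD_CONST → push 1
BINARY_OP + → 0 + 1 = 1
STORE_FAST i → i=1
LOAD_FAST i → push 1
LOAD_CONST → push 5
COMPARE_OP bool(<) → 1 vs 5 = True
POP_JUMP_IF_FALSE → pop True; no jump
LOAD_FAST_LOAD_FAST y,a → push 8,-7
BINARY_OP & → 8 & -7 = 8
STORE_FAST y → y=8
LOAD_FAST i → push 1
LOAD_CONST → push 1
BINARY_OP + → 1 + 1 = 2
STORE_FAST i → i=2
LOAD_FAST i → push 2
LOAD_CONST → push 5
COMPARE_OP bool(<) → 2 vs 5 = True
POP_JUMP_IF_FALSE → pop True; no jump
LOAD_FAST_LOAD_FAST y,a → push 8,-7
BINARY_OP & → 8 & -7 = 8
STORE_FAST y → y=8
LOAD_FAST i → push 2
LOAD_CONST → push 1
BINARY_OP + → 2 + 1 = 3
STORE_FAST i → i=3
LOAD_FAST i → push 3
LOAD_CONST → push 5
COMPARE_OP bool(<) → 3 vs 5 = True
POP_JUMP_IF_FALSE → pop True; no jump
LOAD_FAST_LOAD_FAST y,a → push 8,-7
BINARY_OP & → 8 & -7 = 8
STORE_FAST y → y=8
LOAD_FAST i → push 3
LOAD_CONST → push 1
BINARY_OP + → 3 + 1 = 4
STORE_FAST i → i=4
LOAD_FAST i → push 4
LOAD_CONST → push 5
COMPARE_OP bool(<) → 4 vs 5 = True
POP_JUMP_IF_FALSE → pop True; no jump
LOAD_FAST_LOAD_FAST y,a → push 8,-7
BINARY_OP & → 8 & -7 = 8
STORE_FAST y → y=8
LOAD_FAST i → push 4
LOAD_CONST → push 1
BINARY_OP + → 4 + 1 = 5
STORE_FAST i → i=5
LOAD_FAST i → push 5
LOAD_CONST → push 5
COMPARE_OP bool(<) → 5 vs 5 = False
POP_JUMP_IF_FALSE → pop False; jump
LOAD_FAST y → push 8
RETURN_VALUE → return 8.

8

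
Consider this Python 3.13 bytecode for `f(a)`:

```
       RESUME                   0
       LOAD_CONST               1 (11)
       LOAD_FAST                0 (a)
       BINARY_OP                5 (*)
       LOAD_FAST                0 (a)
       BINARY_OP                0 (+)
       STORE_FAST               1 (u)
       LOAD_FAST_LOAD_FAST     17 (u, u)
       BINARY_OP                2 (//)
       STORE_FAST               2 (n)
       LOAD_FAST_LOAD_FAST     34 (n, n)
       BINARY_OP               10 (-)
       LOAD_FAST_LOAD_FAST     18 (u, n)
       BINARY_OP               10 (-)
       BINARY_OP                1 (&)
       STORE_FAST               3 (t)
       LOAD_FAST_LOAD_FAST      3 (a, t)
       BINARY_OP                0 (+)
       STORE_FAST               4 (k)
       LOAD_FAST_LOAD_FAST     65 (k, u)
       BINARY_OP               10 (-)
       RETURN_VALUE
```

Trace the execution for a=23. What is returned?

LOAD_CONST → push 11. Stack: [11]
LOAD_FAST a → push 23. Stack: [11, 23]
BINARY_OP * → 11 * 23 = 253. Stack: [253]
LOAD_FAST a → push 23. Stack: [253, 23]
BINARY_OP + → 253 + 23 = 276. Stack: [276]
STORE_FAST u → u=276. Stack: []
LOAD_FAST_LOAD_FAST u,u → push 276,276. Stack: [276, 276]
BINARY_OP // → 276 // 276 = 1. Stack: [1]
STORE_FAST n → n=1. Stack: []
LOAD_FAST_LOAD_FAST n,n → push 1,1. Stack: [1, 1]
BINARY_OP - → 1 - 1 = 0. Stack: [0]
LOAD_FAST_LOAD_FAST u,n → push 276,1. Stack: [0, 276, 1]
BINARY_OP - → 276 - 1 = 275. Stack: [0, 275]
BINARY_OP & → 0 & 275 = 0. Stack: [0]
STORE_FAST t → t=0. Stack: []
LOAD_FAST_LOAD_FAST a,t → push 23,0. Stack: [23, 0]
BINARY_OP + → 23 + 0 = 23. Stack: [23]
STORE_FAST k → k=23. Stack: []
LOAD_FAST_LOAD_FAST k,u → push 23,276. Stack: [23, 276]
BINARY_OP - → 23 - 276 = -253. Stack: [-253]
RETURN_VALUE → return -253.

-253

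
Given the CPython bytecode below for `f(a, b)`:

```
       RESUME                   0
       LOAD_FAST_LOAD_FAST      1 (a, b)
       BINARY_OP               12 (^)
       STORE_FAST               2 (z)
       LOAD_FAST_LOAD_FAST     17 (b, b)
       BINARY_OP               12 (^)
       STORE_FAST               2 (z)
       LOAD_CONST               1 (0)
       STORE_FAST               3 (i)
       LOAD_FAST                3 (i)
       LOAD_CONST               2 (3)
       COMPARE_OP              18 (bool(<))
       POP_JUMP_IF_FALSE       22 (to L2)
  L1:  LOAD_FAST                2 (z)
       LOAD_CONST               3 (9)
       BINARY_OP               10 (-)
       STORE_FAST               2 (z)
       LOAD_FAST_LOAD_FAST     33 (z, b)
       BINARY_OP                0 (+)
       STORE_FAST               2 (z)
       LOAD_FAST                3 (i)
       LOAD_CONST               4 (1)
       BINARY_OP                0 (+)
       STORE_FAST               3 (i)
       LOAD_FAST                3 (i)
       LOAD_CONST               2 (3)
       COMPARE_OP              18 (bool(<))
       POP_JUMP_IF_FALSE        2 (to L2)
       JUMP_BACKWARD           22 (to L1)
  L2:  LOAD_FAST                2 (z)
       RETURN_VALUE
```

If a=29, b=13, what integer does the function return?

12

LOAD_FAST_LOAD_FAST a,b → push 29,13. Stack: [29, 13]
BINARY_OP ^ → 29 ^ 13 = 16. Stack: [16]
STORE_FAST z → z=16. Stack: []
LOAD_FAST_LOAD_FAST b,b → push 13,13. Stack: [13, 13]
BINARY_OP ^ → 13 ^ 13 = 0. Stack: [0]
STORE_FAST z → z=0. Stack: []
LOAD_CONST → push 0. Stack: [0]
STORE_FAST i → i=0. Stack: []
LOAD_FAST i → push 0. Stack: [0]
LOAD_CONST → push 3. Stack: [0, 3]
COMPARE_OP bool(<) → 0 vs 3 = True. Stack: [True]
POP_JUMP_IF_FALSE → pop True; no jump. Stack: []
LOAD_FAST z → push 0. Stack: [0]
LOAD_CONST → push 9. Stack: [0, 9]
BINARY_OP - → 0 - 9 = -9. Stack: [-9]
STORE_FAST z → z=-9. Stack: []
LOAD_FAST_LOAD_FAST z,b → push -9,13. Stack: [-9, 13]
BINARY_OP + → -9 + 13 = 4. Stack: [4]
STORE_FAST z → z=4. Stack: []
LOAD_FAST i → push 0. Stack: [0]
LOAD_CONST → push 1. Stack: [0, 1]
BINARY_OP + → 0 + 1 = 1. Stack: [1]
STORE_FAST i → i=1. Stack: []
LOAD_FAST i → push 1. Stack: [1]
LOAD_CONST → push 3. Stack: [1, 3]
COMPARE_OP bool(<) → 1 vs 3 = True. Stack: [True]
POP_JUMP_IF_FALSE → pop True; no jump. Stack: []
LOAD_FAST z → push 4. Stack: [4]
LOAD_CONST → push 9. Stack: [4, 9]
BINARY_OP - → 4 - 9 = -5. Stack: [-5]
STORE_FAST z → z=-5. Stack: []
LOAD_FAST_LOAD_FAST z,b → push -5,13. Stack: [-5, 13]
BINARY_OP + → -5 + 13 = 8. Stack: [8]
STORE_FAST z → z=8. Stack: []
LOAD_FAST i → push 1. Stack: [1]
LOAD_CONST → push 1. Stack: [1, 1]
BINARY_OP + → 1 + 1 = 2. Stack: [2]
STORE_FAST i → i=2. Stack: []
LOAD_FAST i → push 2. Stack: [2]
LOAD_CONST → push 3. Stack: [2, 3]
COMPARE_OP bool(<) → 2 vs 3 = True. Stack: [True]
POP_JUMP_IF_FALSE → pop True; no jump. Stack: []
LOAD_FAST z → push 8. Stack: [8]
LOAD_CONST → push 9. Stack: [8, 9]
BINARY_OP - → 8 - 9 = -1. Stack: [-1]
STORE_FAST z → z=-1. Stack: []
LOAD_FAST_LOAD_FAST z,b → push -1,13. Stack: [-1, 13]
BINARY_OP + → -1 + 13 = 12. Stack: [12]
STORE_FAST z → z=12. Stack: []
LOAD_FAST i → push 2. Stack: [2]
LOAD_CONST → push 1. Stack: [2, 1]
BINARY_OP + → 2 + 1 = 3. Stack: [3]
STORE_FAST i → i=3. Stack: []
LOAD_FAST i → push 3. Stack: [3]
LOAD_CONST → push 3. Stack: [3, 3]
COMPARE_OP bool(<) → 3 vs 3 = False. Stack: [False]
POP_JUMP_IF_FALSE → pop False; jump. Stack: []
LOAD_FAST z → push 12. Stack: [12]
RETURN_VALUE → return 12.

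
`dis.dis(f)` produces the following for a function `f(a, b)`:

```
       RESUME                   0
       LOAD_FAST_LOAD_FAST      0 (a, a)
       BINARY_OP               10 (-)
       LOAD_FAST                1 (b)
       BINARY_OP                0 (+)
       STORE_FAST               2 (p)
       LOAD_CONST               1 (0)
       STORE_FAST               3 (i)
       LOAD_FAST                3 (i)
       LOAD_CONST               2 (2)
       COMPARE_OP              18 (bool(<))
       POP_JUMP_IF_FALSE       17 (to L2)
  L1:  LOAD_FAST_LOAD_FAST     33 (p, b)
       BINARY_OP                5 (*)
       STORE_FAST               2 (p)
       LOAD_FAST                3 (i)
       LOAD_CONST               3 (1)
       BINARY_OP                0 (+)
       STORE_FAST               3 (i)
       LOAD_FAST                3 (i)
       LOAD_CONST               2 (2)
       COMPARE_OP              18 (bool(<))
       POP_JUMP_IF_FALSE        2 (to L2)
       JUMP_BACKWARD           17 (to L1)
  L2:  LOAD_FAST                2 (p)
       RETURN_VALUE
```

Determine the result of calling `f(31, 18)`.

LOAD_FAST_LOAD_FAST a,a → push 31,31. Stack: [31, 31]
BINARY_OP - → 31 - 31 = 0. Stack: [0]
LOAD_FAST b → push 18. Stack: [0, 18]
BINARY_OP + → 0 + 18 = 18. Stack: [18]
STORE_FAST p → p=18. Stack: []
LOAD_CONST → push 0. Stack: [0]
STORE_FAST i → i=0. Stack: []
LOAD_FAST i → push 0. Stack: [0]
LOAD_CONST → push 2. Stack: [0, 2]
COMPARE_OP bool(<) → 0 vs 2 = True. Stack: [True]
POP_JUMP_IF_FALSE → pop True; no jump. Stack: []
LOAD_FAST_LOAD_FAST p,b → push 18,18. Stack: [18, 18]
BINARY_OP * → 18 * 18 = 324. Stack: [324]
STORE_FAST p → p=324. Stack: []
LOAD_FAST i → push 0. Stack: [0]
LOAD_CONST → push 1. Stack: [0, 1]
BINARY_OP + → 0 + 1 = 1. Stack: [1]
STORE_FAST i → i=1. Stack: []
LOAD_FAST i → push 1. Stack: [1]
LOAD_CONST → push 2. Stack: [1, 2]
COMPARE_OP bool(<) → 1 vs 2 = True. Stack: [True]
POP_JUMP_IF_FALSE → pop True; no jump. Stack: []
LOAD_FAST_LOAD_FAST p,b → push 324,18. Stack: [324, 18]
BINARY_OP * → 324 * 18 = 5832. Stack: [5832]
STORE_FAST p → p=5832. Stack: []
LOAD_FAST i → push 1. Stack: [1]
LOAD_CONST → push 1. Stack: [1, 1]
BINARY_OP + → 1 + 1 = 2. Stack: [2]
STORE_FAST i → i=2. Stack: []
LOAD_FAST i → push 2. Stack: [2]
LOAD_CONST → push 2. Stack: [2, 2]
COMPARE_OP bool(<) → 2 vs 2 = False. Stack: [False]
POP_JUMP_IF_FALSE → pop False; jump. Stack: []
LOAD_FAST p → push 5832. Stack: [5832]
RETURN_VALUE → return 5832.

5832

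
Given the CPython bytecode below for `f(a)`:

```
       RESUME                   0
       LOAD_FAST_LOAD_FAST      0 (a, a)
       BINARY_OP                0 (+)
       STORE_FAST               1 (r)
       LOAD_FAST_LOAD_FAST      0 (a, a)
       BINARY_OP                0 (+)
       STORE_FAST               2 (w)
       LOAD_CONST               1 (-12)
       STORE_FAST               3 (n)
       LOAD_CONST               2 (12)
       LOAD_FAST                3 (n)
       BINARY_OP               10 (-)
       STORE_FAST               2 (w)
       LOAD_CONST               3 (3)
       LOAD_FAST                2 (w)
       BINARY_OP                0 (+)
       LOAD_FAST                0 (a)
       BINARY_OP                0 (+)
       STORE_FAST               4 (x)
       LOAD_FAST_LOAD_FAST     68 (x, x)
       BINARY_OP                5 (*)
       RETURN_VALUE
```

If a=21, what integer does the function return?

2304

LOAD_FAST_LOAD_FAST a,a → push 21,21. Stack: [21, 21]
BINARY_OP + → 21 + 21 = 42. Stack: [42]
STORE_FAST r → r=42. Stack: []
LOAD_FAST_LOAD_FAST a,a → push 21,21. Stack: [21, 21]
BINARY_OP + → 21 + 21 = 42. Stack: [42]
STORE_FAST w → w=42. Stack: []
LOAD_CONST → push -12. Stack: [-12]
STORE_FAST n → n=-12. Stack: []
LOAD_CONST → push 12. Stack: [12]
LOAD_FAST n → push -12. Stack: [12, -12]
BINARY_OP - → 12 - -12 = 24. Stack: [24]
STORE_FAST w → w=24. Stack: []
LOAD_CONST → push 3. Stack: [3]
LOAD_FAST w → push 24. Stack: [3, 24]
BINARY_OP + → 3 + 24 = 27. Stack: [27]
LOAD_FAST a → push 21. Stack: [27, 21]
BINARY_OP + → 27 + 21 = 48. Stack: [48]
STORE_FAST x → x=48. Stack: []
LOAD_FAST_LOAD_FAST x,x → push 48,48. Stack: [48, 48]
BINARY_OP * → 48 * 48 = 2304. Stack: [2304]
RETURN_VALUE → return 2304.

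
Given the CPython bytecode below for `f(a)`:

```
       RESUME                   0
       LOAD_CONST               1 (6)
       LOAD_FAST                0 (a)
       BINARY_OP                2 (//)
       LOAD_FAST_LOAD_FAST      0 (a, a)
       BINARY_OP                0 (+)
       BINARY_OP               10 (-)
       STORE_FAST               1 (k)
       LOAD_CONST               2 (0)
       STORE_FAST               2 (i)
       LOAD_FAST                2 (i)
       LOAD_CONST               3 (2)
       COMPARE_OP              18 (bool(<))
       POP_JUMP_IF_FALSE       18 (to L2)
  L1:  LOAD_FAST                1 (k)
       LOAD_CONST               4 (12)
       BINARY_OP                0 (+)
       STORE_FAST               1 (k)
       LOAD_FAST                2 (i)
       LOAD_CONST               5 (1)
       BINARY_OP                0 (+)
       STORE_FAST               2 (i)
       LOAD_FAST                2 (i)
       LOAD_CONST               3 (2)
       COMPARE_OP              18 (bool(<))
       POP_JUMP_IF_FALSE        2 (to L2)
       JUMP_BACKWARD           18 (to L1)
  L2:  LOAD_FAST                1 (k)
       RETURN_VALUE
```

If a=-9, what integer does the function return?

41

LOAD_CONST → push 6. Stack: [6]
LOAD_FAST a → push -9. Stack: [6, -9]
BINARY_OP // → 6 // -9 = -1. Stack: [-1]
LOAD_FAST_LOAD_FAST a,a → push -9,-9. Stack: [-1, -9, -9]
BINARY_OP + → -9 + -9 = -18. Stack: [-1, -18]
BINARY_OP - → -1 - -18 = 17. Stack: [17]
STORE_FAST k → k=17. Stack: []
LOAD_CONST → push 0. Stack: [0]
STORE_FAST i → i=0. Stack: []
LOAD_FAST i → push 0. Stack: [0]
LOAD_CONST → push 2. Stack: [0, 2]
COMPARE_OP bool(<) → 0 vs 2 = True. Stack: [True]
POP_JUMP_IF_FALSE → pop True; no jump. Stack: []
LOAD_FAST k → push 17. Stack: [17]
LOAD_CONST → push 12. Stack: [17, 12]
BINARY_OP + → 17 + 12 = 29. Stack: [29]
STORE_FAST k → k=29. Stack: []
LOAD_FAST i → push 0. Stack: [0]
LOAD_CONST → push 1. Stack: [0, 1]
BINARY_OP + → 0 + 1 = 1. Stack: [1]
STORE_FAST i → i=1. Stack: []
LOAD_FAST i → push 1. Stack: [1]
LOAD_CONST → push 2. Stack: [1, 2]
COMPARE_OP bool(<) → 1 vs 2 = True. Stack: [True]
POP_JUMP_IF_FALSE → pop True; no jump. Stack: []
LOAD_FAST k → push 29. Stack: [29]
LOAD_CONST → push 12. Stack: [29, 12]
BINARY_OP + → 29 + 12 = 41. Stack: [41]
STORE_FAST k → k=41. Stack: []
LOAD_FAST i → push 1. Stack: [1]
LOAD_CONST → push 1. Stack: [1, 1]
BINARY_OP + → 1 + 1 = 2. Stack: [2]
STORE_FAST i → i=2. Stack: []
LOAD_FAST i → push 2. Stack: [2]
LOAD_CONST → push 2. Stack: [2, 2]
COMPARE_OP bool(<) → 2 vs 2 = False. Stack: [False]
POP_JUMP_IF_FALSE → pop False; jump. Stack: []
LOAD_FAST k → push 41. Stack: [41]
RETURN_VALUE → return 41.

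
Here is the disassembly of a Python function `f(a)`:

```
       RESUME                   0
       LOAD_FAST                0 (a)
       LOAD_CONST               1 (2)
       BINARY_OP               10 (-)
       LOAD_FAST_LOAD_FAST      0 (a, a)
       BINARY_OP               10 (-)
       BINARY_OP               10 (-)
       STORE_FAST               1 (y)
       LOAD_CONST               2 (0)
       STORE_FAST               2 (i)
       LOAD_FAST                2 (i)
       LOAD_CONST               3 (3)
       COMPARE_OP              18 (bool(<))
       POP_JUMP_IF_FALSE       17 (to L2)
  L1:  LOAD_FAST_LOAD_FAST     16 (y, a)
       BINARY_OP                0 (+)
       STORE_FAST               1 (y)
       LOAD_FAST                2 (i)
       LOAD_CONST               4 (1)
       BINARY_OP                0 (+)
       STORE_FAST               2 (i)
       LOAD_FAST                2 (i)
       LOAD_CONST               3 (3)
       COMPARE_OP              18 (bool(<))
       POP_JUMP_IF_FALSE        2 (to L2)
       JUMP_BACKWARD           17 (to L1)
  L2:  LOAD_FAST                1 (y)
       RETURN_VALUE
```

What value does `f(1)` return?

LOAD_FAST a → push 1. Stack: [1]
LOAD_CONST → push 2. Stack: [1, 2]
BINARY_OP - → 1 - 2 = -1. Stack: [-1]
LOAD_FAST_LOAD_FAST a,a → push 1,1. Stack: [-1, 1, 1]
BINARY_OP - → 1 - 1 = 0. Stack: [-1, 0]
BINARY_OP - → -1 - 0 = -1. Stack: [-1]
STORE_FAST y → y=-1. Stack: []
LOAD_CONST → push 0. Stack: [0]
STORE_FAST i → i=0. Stack: []
LOAD_FAST i → push 0. Stack: [0]
LOAD_CONST → push 3. Stack: [0, 3]
COMPARE_OP bool(<) → 0 vs 3 = True. Stack: [True]
POP_JUMP_IF_FALSE → pop True; no jump. Stack: []
LOAD_FAST_LOAD_FAST y,a → push -1,1. Stack: [-1, 1]
BINARY_OP + → -1 + 1 = 0. Stack: [0]
STORE_FAST y → y=0. Stack: []
LOAD_FAST i → push 0. Stack: [0]
LOAD_CONST → push 1. Stack: [0, 1]
BINARY_OP + → 0 + 1 = 1. Stack: [1]
STORE_FAST i → i=1. Stack: []
LOAD_FAST i → push 1. Stack: [1]
LOAD_CONST → push 3. Stack: [1, 3]
COMPARE_OP bool(<) → 1 vs 3 = True. Stack: [True]
POP_JUMP_IF_FALSE → pop True; no jump. Stack: []
LOAD_FAST_LOAD_FAST y,a → push 0,1. Stack: [0, 1]
BINARY_OP + → 0 + 1 = 1. Stack: [1]
STORE_FAST y → y=1. Stack: []
LOAD_FAST i → push 1. Stack: [1]
LOAD_CONST → push 1. Stack: [1, 1]
BINARY_OP + → 1 + 1 = 2. Stack: [2]
STORE_FAST i → i=2. Stack: []
LOAD_FAST i → push 2. Stack: [2]
LOAD_CONST → push 3. Stack: [2, 3]
COMPARE_OP bool(<) → 2 vs 3 = True. Stack: [True]
POP_JUMP_IF_FALSE → pop True; no jump. Stack: []
LOAD_FAST_LOAD_FAST y,a → push 1,1. Stack: [1, 1]
BINARY_OP + → 1 + 1 = 2. Stack: [2]
STORE_FAST y → y=2. Stack: []
LOAD_FAST i → push 2. Stack: [2]
LOAD_CONST → push 1. Stack: [2, 1]
BINARY_OP + → 2 + 1 = 3. Stack: [3]
STORE_FAST i → i=3. Stack: []
LOAD_FAST i → push 3. Stack: [3]
LOAD_CONST → push 3. Stack: [3, 3]
COMPARE_OP bool(<) → 3 vs 3 = False. Stack: [False]
POP_JUMP_IF_FALSE → pop False; jump. Stack: []
LOAD_FAST y → push 2. Stack: [2]
RETURN_VALUE → return 2.

2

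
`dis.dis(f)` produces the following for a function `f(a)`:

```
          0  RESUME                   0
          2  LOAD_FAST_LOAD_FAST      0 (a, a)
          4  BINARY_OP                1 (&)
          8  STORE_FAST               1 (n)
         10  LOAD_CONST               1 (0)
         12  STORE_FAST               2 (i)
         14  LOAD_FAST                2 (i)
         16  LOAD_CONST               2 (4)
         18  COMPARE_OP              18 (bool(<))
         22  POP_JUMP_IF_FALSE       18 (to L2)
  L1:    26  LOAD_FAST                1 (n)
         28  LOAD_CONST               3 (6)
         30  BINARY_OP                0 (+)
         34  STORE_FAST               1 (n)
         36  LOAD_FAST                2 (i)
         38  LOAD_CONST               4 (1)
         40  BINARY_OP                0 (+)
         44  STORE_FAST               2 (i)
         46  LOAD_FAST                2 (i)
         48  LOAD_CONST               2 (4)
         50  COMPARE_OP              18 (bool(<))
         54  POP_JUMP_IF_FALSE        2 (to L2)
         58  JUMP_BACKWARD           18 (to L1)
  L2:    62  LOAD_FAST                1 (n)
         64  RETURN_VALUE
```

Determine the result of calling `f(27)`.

LOAD_FAST_LOAD_FAST a,a → push 27,27. Stack: [27, 27]
BINARY_OP & → 27 & 27 = 27. Stack: [27]
STORE_FAST n → n=27. Stack: []
LOAD_CONST → push 0. Stack: [0]
STORE_FAST i → i=0. Stack: []
LOAD_FAST i → push 0. Stack: [0]
LOAD_CONST → push 4. Stack: [0, 4]
COMPARE_OP bool(<) → 0 vs 4 = True. Stack: [True]
POP_JUMP_IF_FALSE → pop True; no jump. Stack: []
LOAD_FAST n → push 27. Stack: [27]
LOAD_CONST → push 6. Stack: [27, 6]
BINARY_OP + → 27 + 6 = 33. Stack: [33]
STORE_FAST n → n=33. Stack: []
LOAD_FAST i → push 0. Stack: [0]
LOAD_CONST → push 1. Stack: [0, 1]
BINARY_OP + → 0 + 1 = 1. Stack: [1]
STORE_FAST i → i=1. Stack: []
LOAD_FAST i → push 1. Stack: [1]
LOAD_CONST → push 4. Stack: [1, 4]
COMPARE_OP bool(<) → 1 vs 4 = True. Stack: [True]
POP_JUMP_IF_FALSE → pop True; no jump. Stack: []
LOAD_FAST n → push 33. Stack: [33]
LOAD_CONST → push 6. Stack: [33, 6]
BINARY_OP + → 33 + 6 = 39. Stack: [39]
STORE_FAST n → n=39. Stack: []
LOAD_FAST i → push 1. Stack: [1]
LOAD_CONST → push 1. Stack: [1, 1]
BINARY_OP + → 1 + 1 = 2. Stack: [2]
STORE_FAST i → i=2. Stack: []
LOAD_FAST i → push 2. Stack: [2]
LOAD_CONST → push 4. Stack: [2, 4]
COMPARE_OP bool(<) → 2 vs 4 = True. Stack: [True]
POP_JUMP_IF_FALSE → pop True; no jump. Stack: []
LOAD_FAST n → push 39. Stack: [39]
LOAD_CONST → push 6. Stack: [39, 6]
BINARY_OP + → 39 + 6 = 45. Stack: [45]
STORE_FAST n → n=45. Stack: []
LOAD_FAST i → push 2. Stack: [2]
LOAD_CONST → push 1. Stack: [2, 1]
BINARY_OP + → 2 + 1 = 3. Stack: [3]
STORE_FAST i → i=3. Stack: []
LOAD_FAST i → push 3. Stack: [3]
LOAD_CONST → push 4. Stack: [3, 4]
COMPARE_OP bool(<) → 3 vs 4 = True. Stack: [True]
POP_JUMP_IF_FALSE → pop True; no jump. Stack: []
LOAD_FAST n → push 45. Stack: [45]
LOAD_CONST → push 6. Stack: [45, 6]
BINARY_OP + → 45 + 6 = 51. Stack: [51]
STORE_FAST n → n=51. Stack: []
LOAD_FAST i → push 3. Stack: [3]
LOAD_CONST → push 1. Stack: [3, 1]
BINARY_OP + → 3 + 1 = 4. Stack: [4]
STORE_FAST i → i=4. Stack: []
LOAD_FAST i → push 4. Stack: [4]
LOAD_CONST → push 4. Stack: [4, 4]
COMPARE_OP bool(<) → 4 vs 4 = False. Stack: [False]
POP_JUMP_IF_FALSE → pop False; jump. Stack: []
LOAD_FAST n → push 51. Stack: [51]
RETURN_VALUE → return 51.

51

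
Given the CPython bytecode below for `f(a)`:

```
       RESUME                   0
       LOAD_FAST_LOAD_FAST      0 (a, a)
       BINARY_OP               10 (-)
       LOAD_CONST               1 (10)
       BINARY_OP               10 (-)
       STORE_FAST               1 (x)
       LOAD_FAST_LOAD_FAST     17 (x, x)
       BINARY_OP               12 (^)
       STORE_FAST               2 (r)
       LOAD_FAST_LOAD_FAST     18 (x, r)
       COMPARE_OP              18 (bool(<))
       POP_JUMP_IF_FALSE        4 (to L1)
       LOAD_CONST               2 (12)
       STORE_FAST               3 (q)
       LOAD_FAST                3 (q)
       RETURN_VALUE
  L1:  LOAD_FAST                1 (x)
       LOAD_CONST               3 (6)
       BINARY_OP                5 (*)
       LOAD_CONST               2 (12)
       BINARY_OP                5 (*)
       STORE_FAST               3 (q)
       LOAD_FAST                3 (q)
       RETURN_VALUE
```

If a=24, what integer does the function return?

LOAD_FAST_LOAD_FAST a,a → push 24,24. Stack: [24, 24]
BINARY_OP - → 24 - 24 = 0. Stack: [0]
LOAD_CONST → push 10. Stack: [0, 10]
BINARY_OP - → 0 - 10 = -10. Stack: [-10]
STORE_FAST x → x=-10. Stack: []
LOAD_FAST_LOAD_FAST x,x → push -10,-10. Stack: [-10, -10]
BINARY_OP ^ → -10 ^ -10 = 0. Stack: [0]
STORE_FAST r → r=0. Stack: []
LOAD_FAST_LOAD_FAST x,r → push -10,0. Stack: [-10, 0]
COMPARE_OP bool(<) → -10 vs 0 = True. Stack: [True]
POP_JUMP_IF_FALSE → pop True; no jump. Stack: []
LOAD_CONST → push 12. Stack: [12]
STORE_FAST q → q=12. Stack: []
LOAD_FAST q → push 12. Stack: [12]
RETURN_VALUE → return 12.

12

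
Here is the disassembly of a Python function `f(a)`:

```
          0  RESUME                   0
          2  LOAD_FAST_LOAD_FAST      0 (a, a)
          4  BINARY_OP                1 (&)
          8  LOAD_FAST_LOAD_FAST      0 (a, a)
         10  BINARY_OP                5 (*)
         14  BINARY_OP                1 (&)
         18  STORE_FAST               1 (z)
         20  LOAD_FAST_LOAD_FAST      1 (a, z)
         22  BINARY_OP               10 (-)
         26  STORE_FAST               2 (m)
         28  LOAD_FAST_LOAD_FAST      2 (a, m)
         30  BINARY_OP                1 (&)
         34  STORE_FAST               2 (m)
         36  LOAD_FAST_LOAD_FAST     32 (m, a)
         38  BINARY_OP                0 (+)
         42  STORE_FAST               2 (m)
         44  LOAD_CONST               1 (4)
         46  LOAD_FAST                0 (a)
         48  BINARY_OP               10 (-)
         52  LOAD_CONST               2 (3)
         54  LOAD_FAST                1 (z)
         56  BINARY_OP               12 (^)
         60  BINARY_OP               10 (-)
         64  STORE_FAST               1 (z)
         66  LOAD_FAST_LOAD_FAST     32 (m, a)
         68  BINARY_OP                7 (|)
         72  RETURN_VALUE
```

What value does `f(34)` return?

102

LOAD_FAST_LOAD_FAST a,a → push 34,34. Stack: [34, 34]
BINARY_OP & → 34 & 34 = 34. Stack: [34]
LOAD_FAST_LOAD_FAST a,a → push 34,34. Stack: [34, 34, 34]
BINARY_OP * → 34 * 34 = 1156. Stack: [34, 1156]
BINARY_OP & → 34 & 1156 = 0. Stack: [0]
STORE_FAST z → z=0. Stack: []
LOAD_FAST_LOAD_FAST a,z → push 34,0. Stack: [34, 0]
BINARY_OP - → 34 - 0 = 34. Stack: [34]
STORE_FAST m → m=34. Stack: []
LOAD_FAST_LOAD_FAST a,m → push 34,34. Stack: [34, 34]
BINARY_OP & → 34 & 34 = 34. Stack: [34]
STORE_FAST m → m=34. Stack: []
LOAD_FAST_LOAD_FAST m,a → push 34,34. Stack: [34, 34]
BINARY_OP + → 34 + 34 = 68. Stack: [68]
STORE_FAST m → m=68. Stack: []
LOAD_CONST → push 4. Stack: [4]
LOAD_FAST a → push 34. Stack: [4, 34]
BINARY_OP - → 4 - 34 = -30. Stack: [-30]
LOAD_CONST → push 3. Stack: [-30, 3]
LOAD_FAST z → push 0. Stack: [-30, 3, 0]
BINARY_OP ^ → 3 ^ 0 = 3. Stack: [-30, 3]
BINARY_OP - → -30 - 3 = -33. Stack: [-33]
STORE_FAST z → z=-33. Stack: []
LOAD_FAST_LOAD_FAST m,a → push 68,34. Stack: [68, 34]
BINARY_OP | → 68 | 34 = 102. Stack: [102]
RETURN_VALUE → return 102.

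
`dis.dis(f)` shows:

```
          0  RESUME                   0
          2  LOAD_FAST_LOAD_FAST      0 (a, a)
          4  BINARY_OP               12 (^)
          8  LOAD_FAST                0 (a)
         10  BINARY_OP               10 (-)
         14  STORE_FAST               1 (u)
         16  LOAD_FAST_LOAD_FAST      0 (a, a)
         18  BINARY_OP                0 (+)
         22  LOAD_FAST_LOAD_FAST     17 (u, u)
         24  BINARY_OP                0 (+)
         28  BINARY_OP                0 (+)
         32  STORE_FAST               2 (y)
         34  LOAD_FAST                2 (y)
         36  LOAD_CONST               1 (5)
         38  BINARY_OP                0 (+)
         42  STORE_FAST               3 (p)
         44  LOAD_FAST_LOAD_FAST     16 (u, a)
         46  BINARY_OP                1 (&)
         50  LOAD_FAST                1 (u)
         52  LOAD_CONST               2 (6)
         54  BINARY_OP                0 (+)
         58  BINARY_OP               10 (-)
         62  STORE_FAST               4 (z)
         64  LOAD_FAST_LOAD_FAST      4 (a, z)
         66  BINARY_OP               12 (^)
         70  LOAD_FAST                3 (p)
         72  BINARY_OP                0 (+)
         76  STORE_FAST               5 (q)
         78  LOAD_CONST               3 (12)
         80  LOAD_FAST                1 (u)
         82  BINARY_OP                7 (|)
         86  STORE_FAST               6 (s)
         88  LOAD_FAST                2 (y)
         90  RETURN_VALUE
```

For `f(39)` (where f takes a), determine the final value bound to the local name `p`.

LOAD_FAST_LOAD_FAST a,a → push 39,39. Stack: [39, 39]
BINARY_OP ^ → 39 ^ 39 = 0. Stack: [0]
LOAD_FAST a → push 39. Stack: [0, 39]
BINARY_OP - → 0 - 39 = -39. Stack: [-39]
STORE_FAST u → u=-39. Stack: []
LOAD_FAST_LOAD_FAST a,a → push 39,39. Stack: [39, 39]
BINARY_OP + → 39 + 39 = 78. Stack: [78]
LOAD_FAST_LOAD_FAST u,u → push -39,-39. Stack: [78, -39, -39]
BINARY_OP + → -39 + -39 = -78. Stack: [78, -78]
BINARY_OP + → 78 + -78 = 0. Stack: [0]
STORE_FAST y → y=0. Stack: []
LOAD_FAST y → push 0. Stack: [0]
LOAD_CONST → push 5. Stack: [0, 5]
BINARY_OP + → 0 + 5 = 5. Stack: [5]
STORE_FAST p → p=5. Stack: []
LOAD_FAST_LOAD_FAST u,a → push -39,39. Stack: [-39, 39]
BINARY_OP & → -39 & 39 = 1. Stack: [1]
LOAD_FAST u → push -39. Stack: [1, -39]
LOAD_CONST → push 6. Stack: [1, -39, 6]
BINARY_OP + → -39 + 6 = -33. Stack: [1, -33]
BINARY_OP - → 1 - -33 = 34. Stack: [34]
STORE_FAST z → z=34. Stack: []
LOAD_FAST_LOAD_FAST a,z → push 39,34. Stack: [39, 34]
BINARY_OP ^ → 39 ^ 34 = 5. Stack: [5]
LOAD_FAST p → push 5. Stack: [5, 5]
BINARY_OP + → 5 + 5 = 10. Stack: [10]
STORE_FAST q → q=10. Stack: []
LOAD_CONST → push 12. Stack: [12]
LOAD_FAST u → push -39. Stack: [12, -39]
BINARY_OP | → 12 | -39 = -35. Stack: [-35]
STORE_FAST s → s=-35. Stack: []
LOAD_FAST y → push 0. Stack: [0]
RETURN_VALUE → return 0.

5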